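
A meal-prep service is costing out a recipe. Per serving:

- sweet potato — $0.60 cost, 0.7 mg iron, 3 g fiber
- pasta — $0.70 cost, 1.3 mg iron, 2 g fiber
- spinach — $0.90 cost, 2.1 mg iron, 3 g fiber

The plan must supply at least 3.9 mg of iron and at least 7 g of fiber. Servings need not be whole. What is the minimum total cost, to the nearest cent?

$1.89

Compare the cost at each extreme point of the feasible region.
sweet potato only: max(3.9/0.7, 7/3) = 5.571 servings → $3.34.
pasta only: max(3.9/1.3, 7/2) = 3.5 servings → $2.45.
spinach only: max(3.9/2.1, 7/3) = 2.333 servings → $2.10.
sweet potato + pasta with both tight: 0.52 servings and 2.72 servings → $2.22.
sweet potato + spinach with both tight: 0.7143 servings and 1.619 servings → $1.89.
pasta + spinach with both targets exact would need a negative amount; discard.
So the least-cost plan costs $1.89.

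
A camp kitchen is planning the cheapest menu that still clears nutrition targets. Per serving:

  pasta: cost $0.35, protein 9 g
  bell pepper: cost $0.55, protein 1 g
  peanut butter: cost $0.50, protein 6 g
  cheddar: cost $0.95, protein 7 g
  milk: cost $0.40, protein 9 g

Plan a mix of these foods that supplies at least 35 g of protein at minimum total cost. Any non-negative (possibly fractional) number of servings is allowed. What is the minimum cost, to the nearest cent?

Cost per g of protein: pasta $0.0389, milk $0.0444, peanut butter $0.0833, cheddar $0.1357, bell pepper $0.5500.
With no serving limits, use only pasta: 35 g / 9 g = 3.889 servings × $0.35 = $1.36.

$1.36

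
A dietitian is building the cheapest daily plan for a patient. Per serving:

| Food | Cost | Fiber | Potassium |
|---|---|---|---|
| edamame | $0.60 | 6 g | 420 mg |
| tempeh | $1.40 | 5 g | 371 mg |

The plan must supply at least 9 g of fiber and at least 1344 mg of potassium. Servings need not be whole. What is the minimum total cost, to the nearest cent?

$1.92

A basic optimal solution has at most two foods positive. Try each food alone and each pair with both targets met exactly.
edamame only: max(9/6, 1344/420) = 3.2 servings → $1.92.
tempeh only: max(9/5, 1344/371) = 3.623 servings → $5.07.
edamame + tempeh: the both-tight solution has a negative serving — not a feasible corner.
The minimum over all feasible corners is $1.92.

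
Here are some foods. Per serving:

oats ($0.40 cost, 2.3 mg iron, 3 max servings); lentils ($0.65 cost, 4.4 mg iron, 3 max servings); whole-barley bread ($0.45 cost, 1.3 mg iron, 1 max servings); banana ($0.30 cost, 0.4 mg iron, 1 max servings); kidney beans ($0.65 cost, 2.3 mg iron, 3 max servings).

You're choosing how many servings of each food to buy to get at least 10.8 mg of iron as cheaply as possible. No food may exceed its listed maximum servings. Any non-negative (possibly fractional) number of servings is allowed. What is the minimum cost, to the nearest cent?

Cost per mg of iron: lentils $0.1477, oats $0.1739, kidney beans $0.2826, whole-barley bread $0.3462, banana $0.7500.
Take 2.455 servings of lentils: +10.8 mg iron for $1.60 (total $1.60, still need 0.0 mg).
Greedy by cheapest-per-mg is optimal for a single linear constraint, so the minimum cost is $1.60.

$1.60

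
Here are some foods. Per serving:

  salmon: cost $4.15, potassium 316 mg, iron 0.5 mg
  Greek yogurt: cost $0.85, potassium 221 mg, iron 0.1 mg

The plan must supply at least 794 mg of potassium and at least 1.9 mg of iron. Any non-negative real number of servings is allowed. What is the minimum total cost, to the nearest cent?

A basic optimal solution has at most two foods positive. Try each food alone and each pair with both targets met exactly.
salmon only: max(794/316, 1.9/0.5) = 3.8 servings → $15.77.
Greek yogurt only: max(794/221, 1.9/0.1) = 19 servings → $16.15.
salmon + Greek yogurt: the both-tight solution has a negative serving — not a feasible corner.
So the least-cost plan costs $15.77.

$15.77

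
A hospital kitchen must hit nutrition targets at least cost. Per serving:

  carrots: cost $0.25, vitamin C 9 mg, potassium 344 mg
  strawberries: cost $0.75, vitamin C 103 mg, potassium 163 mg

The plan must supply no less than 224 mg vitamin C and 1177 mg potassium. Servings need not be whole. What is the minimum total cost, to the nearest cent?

$2.09

With two linear requirements the optimum uses one or two foods; enumerate the corners.
carrots only: max(224/9, 1177/344) = 24.89 servings → $6.22.
strawberries only: max(224/103, 1177/163) = 7.221 servings → $5.42.
carrots + strawberries with both tight: 2.494 servings and 1.957 servings → $2.09.
So the least-cost plan costs $2.09.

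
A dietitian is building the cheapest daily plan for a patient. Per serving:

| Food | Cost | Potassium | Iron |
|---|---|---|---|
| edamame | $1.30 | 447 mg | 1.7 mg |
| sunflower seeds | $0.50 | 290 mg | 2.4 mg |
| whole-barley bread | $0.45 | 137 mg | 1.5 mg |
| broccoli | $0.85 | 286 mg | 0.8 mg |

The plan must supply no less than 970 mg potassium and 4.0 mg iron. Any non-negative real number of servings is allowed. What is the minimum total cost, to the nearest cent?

This is a tiny linear program; its minimum lies at a vertex of the feasible set. List the vertices and price them.
edamame only: max(970/447, 4.0/1.7) = 2.353 servings → $3.06.
sunflower seeds only: max(970/290, 4.0/2.4) = 3.345 servings → $1.67.
whole-barley bread only: max(970/137, 4.0/1.5) = 7.08 servings → $3.19.
broccoli only: max(970/286, 4.0/0.8) = 5 servings → $4.25.
edamame + sunflower seeds with both tight: 2.014 servings and 0.2397 servings → $2.74.
edamame + whole-barley bread with both tight: 2.073 servings and 0.3176 servings → $2.84.
edamame + broccoli with both targets exact would need a negative amount; discard.
sunflower seeds + whole-barley bread with both targets exact would need a negative amount; discard.
sunflower seeds + broccoli with both tight: 0.8099 servings and 2.57 servings → $2.59.
whole-barley bread + broccoli with both tight: 1.152 servings and 2.84 servings → $2.93.
The minimum over all feasible corners is $1.67.

$1.67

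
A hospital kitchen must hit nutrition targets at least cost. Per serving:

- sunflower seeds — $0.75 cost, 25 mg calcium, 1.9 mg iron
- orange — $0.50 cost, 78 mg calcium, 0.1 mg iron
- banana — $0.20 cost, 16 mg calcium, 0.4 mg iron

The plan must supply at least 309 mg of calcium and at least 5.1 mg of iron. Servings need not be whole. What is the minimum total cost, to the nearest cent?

$3.19

Minimising a linear cost over {calcium ≥ 309, iron ≥ 5.1, servings ≥ 0} — the optimum is at a vertex, using one or two foods.
sunflower seeds only: max(309/25, 5.1/1.9) = 12.36 servings → $9.27.
orange only: max(309/78, 5.1/0.1) = 51 servings → $25.50.
banana only: max(309/16, 5.1/0.4) = 19.31 servings → $3.86.
sunflower seeds + orange with both tight: 2.518 servings and 3.154 servings → $3.47.
sunflower seeds + banana: the both-tight solution has a negative serving — not a feasible corner.
orange + banana with both tight: 1.419 servings and 12.4 servings → $3.19.
Cheapest feasible corner: $3.19.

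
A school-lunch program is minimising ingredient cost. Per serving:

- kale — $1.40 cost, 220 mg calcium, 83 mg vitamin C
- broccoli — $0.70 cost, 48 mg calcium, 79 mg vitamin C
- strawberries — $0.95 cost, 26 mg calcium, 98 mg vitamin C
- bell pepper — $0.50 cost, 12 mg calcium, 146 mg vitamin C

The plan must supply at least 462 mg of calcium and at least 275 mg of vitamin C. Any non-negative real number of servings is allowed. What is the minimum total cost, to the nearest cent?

$3.24

With two linear requirements the optimum uses one or two foods; enumerate the corners.
kale only: max(462/220, 275/83) = 3.313 servings → $4.64.
broccoli only: max(462/48, 275/79) = 9.625 servings → $6.74.
strawberries only: max(462/26, 275/98) = 17.77 servings → $16.88.
bell pepper only: max(462/12, 275/146) = 38.5 servings → $19.25.
kale + broccoli with both tight: 1.739 servings and 1.654 servings → $3.59.
kale + strawberries with both tight: 1.965 servings and 1.142 servings → $3.84.
kale + bell pepper with both tight: 2.061 servings and 0.7118 servings → $3.24.
broccoli + strawberries with both targets exact would need a negative amount; discard.
broccoli + bell pepper: intersection lies outside the first quadrant.
strawberries + bell pepper: the both-tight solution has a negative serving — not a feasible corner.
The minimum over all feasible corners is $3.24.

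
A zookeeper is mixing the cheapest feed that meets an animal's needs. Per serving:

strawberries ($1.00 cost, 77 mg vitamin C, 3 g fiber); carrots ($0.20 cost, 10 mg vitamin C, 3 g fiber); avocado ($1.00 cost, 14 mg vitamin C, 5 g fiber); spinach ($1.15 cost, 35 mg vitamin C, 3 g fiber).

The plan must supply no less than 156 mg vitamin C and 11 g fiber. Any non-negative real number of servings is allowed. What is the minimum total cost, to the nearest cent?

At the optimum either one food covers both requirements or two foods hit both targets exactly; no other combination can be cheaper.
strawberries only: max(156/77, 11/3) = 3.667 servings → $3.67.
carrots only: max(156/10, 11/3) = 15.6 servings → $3.12.
avocado only: max(156/14, 11/5) = 11.14 servings → $11.14.
spinach only: max(156/35, 11/3) = 4.457 servings → $5.13.
strawberries + carrots with both tight: 1.781 servings and 1.886 servings → $2.16.
strawberries + avocado with both tight: 1.825 servings and 1.105 servings → $2.93.
strawberries + spinach with both tight: 0.6587 servings and 3.008 servings → $4.12.
carrots + avocado: the both-tight solution has a negative serving — not a feasible corner.
carrots + spinach with both targets exact would need a negative amount; discard.
avocado + spinach with both targets exact would need a negative amount; discard.
So the least-cost plan costs $2.16.

$2.16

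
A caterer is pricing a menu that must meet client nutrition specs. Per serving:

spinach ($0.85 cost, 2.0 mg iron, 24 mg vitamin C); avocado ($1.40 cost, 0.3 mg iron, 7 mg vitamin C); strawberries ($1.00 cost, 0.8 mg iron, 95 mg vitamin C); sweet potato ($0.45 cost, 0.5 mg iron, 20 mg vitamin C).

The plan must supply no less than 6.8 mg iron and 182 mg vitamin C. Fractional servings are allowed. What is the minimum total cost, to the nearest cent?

A basic optimal solution has at most two foods positive. Try each food alone and each pair with both targets met exactly.
spinach only: max(6.8/2.0, 182/24) = 7.583 servings → $6.45.
avocado only: max(6.8/0.3, 182/7) = 26 servings → $36.40.
strawberries only: max(6.8/0.8, 182/95) = 8.5 servings → $8.50.
sweet potato only: max(6.8/0.5, 182/20) = 13.6 servings → $6.12.
spinach + avocado with both targets exact would need a negative amount; discard.
spinach + strawberries with both tight: 2.93 servings and 1.176 servings → $3.67.
spinach + sweet potato with both tight: 1.607 servings and 7.171 servings → $4.59.
avocado + strawberries with both tight: 21.85 servings and 0.3057 servings → $30.90.
avocado + sweet potato with both tight: 18 servings and 2.8 servings → $26.46.
strawberries + sweet potato: the both-tight solution has a negative serving — not a feasible corner.
The minimum over all feasible corners is $3.67.

$3.67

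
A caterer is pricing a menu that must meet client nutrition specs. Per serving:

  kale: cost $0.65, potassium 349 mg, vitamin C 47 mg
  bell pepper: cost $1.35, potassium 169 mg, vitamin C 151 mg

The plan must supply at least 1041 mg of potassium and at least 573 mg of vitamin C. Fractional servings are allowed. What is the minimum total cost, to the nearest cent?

For a min-cost LP with two ≥-constraints, a basic feasible solution has at most two positive variables.
kale only: max(1041/349, 573/47) = 12.19 servings → $7.92.
bell pepper only: max(1041/169, 573/151) = 6.16 servings → $8.32.
kale + bell pepper with both tight: 1.349 servings and 3.375 servings → $5.43.
The minimum over all feasible corners is $5.43.

$5.43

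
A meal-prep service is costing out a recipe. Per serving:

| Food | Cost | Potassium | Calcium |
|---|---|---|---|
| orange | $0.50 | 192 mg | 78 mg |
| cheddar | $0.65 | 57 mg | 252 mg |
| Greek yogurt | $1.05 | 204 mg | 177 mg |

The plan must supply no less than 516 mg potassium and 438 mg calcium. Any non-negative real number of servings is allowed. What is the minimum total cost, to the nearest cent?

$1.84

Minimising a linear cost over {potassium ≥ 516, calcium ≥ 438, servings ≥ 0} — the optimum is at a vertex, using one or two foods.
orange only: max(516/192, 438/78) = 5.615 servings → $2.81.
cheddar only: max(516/57, 438/252) = 9.053 servings → $5.88.
Greek yogurt only: max(516/204, 438/177) = 2.529 servings → $2.66.
orange + cheddar with both tight: 2.391 servings and 0.998 servings → $1.84.
orange + Greek yogurt with both tight: 0.1096 servings and 2.426 servings → $2.60.
cheddar + Greek yogurt with both targets exact would need a negative amount; discard.
The minimum over all feasible corners is $1.84.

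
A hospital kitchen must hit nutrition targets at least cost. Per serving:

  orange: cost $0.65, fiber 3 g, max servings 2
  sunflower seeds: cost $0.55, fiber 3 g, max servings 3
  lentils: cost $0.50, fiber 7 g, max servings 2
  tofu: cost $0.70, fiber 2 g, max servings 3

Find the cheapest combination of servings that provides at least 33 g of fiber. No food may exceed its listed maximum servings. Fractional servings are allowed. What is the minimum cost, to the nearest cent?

Cost per g of fiber: lentils $0.0714, sunflower seeds $0.1833, orange $0.2167, tofu $0.3500.
Take 2 servings of lentils: +14.0 g fiber for $1.00 (total $1.00, still need 19.0 g).
Take 3 servings of sunflower seeds: +9.0 g fiber for $1.65 (total $2.65, still need 10.0 g).
Take 2 servings of orange: +6.0 g fiber for $1.30 (total $3.95, still need 4.0 g).
Take 2 servings of tofu: +4.0 g fiber for $1.40 (total $5.35, still need 0.0 g).
Greedy by cheapest-per-g is optimal for a single linear constraint, so the minimum cost is $5.35.

$5.35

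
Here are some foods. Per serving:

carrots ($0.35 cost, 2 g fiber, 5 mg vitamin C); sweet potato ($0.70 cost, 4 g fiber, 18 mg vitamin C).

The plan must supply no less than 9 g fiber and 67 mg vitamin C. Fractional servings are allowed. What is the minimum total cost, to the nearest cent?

$2.61

This is a tiny linear program; its minimum lies at a vertex of the feasible set. List the vertices and price them.
carrots only: max(9/2, 67/5) = 13.4 servings → $4.69.
sweet potato only: max(9/4, 67/18) = 3.722 servings → $2.61.
carrots + sweet potato: intersection lies outside the first quadrant.
Cheapest feasible corner: $2.61.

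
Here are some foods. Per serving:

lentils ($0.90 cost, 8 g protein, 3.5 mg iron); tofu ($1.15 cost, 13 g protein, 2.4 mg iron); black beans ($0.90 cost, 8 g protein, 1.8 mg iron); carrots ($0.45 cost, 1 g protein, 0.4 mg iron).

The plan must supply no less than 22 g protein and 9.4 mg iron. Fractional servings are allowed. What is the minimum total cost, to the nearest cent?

Minimising a linear cost over {protein ≥ 22, iron ≥ 9.4, servings ≥ 0} — the optimum is at a vertex, using one or two foods.
lentils only: max(22/8, 9.4/3.5) = 2.75 servings → $2.48.
tofu only: max(22/13, 9.4/2.4) = 3.917 servings → $4.50.
black beans only: max(22/8, 9.4/1.8) = 5.222 servings → $4.70.
carrots only: max(22/1, 9.4/0.4) = 23.5 servings → $10.57.
lentils + tofu with both tight: 2.639 servings and 0.06844 servings → $2.45.
lentils + black beans with both tight: 2.618 servings and 0.1324 servings → $2.48.
lentils + carrots with both tight: 2 servings and 6 servings → $4.50.
tofu + black beans with both targets exact would need a negative amount; discard.
tofu + carrots: the both-tight solution has a negative serving — not a feasible corner.
black beans + carrots: the both-tight solution has a negative serving — not a feasible corner.
The minimum over all feasible corners is $2.45.

$2.45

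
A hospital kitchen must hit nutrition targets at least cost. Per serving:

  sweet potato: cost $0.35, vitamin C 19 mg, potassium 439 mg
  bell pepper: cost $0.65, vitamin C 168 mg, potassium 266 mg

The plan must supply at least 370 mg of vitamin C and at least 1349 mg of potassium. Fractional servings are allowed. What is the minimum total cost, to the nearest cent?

This is a tiny linear program; its minimum lies at a vertex of the feasible set. List the vertices and price them.
sweet potato only: max(370/19, 1349/439) = 19.47 servings → $6.82.
bell pepper only: max(370/168, 1349/266) = 5.071 servings → $3.30.
sweet potato + bell pepper with both tight: 1.866 servings and 1.991 servings → $1.95.
Cheapest feasible corner: $1.95.

$1.95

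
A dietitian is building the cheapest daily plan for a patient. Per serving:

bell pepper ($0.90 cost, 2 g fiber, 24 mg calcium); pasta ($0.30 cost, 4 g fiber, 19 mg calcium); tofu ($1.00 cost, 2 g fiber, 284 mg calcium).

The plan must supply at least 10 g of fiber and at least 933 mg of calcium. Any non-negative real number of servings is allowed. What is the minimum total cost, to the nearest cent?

$3.49

An LP optimum is at a vertex; with two nutrient constraints at most two foods are used. Check each candidate.
bell pepper only: max(10/2, 933/24) = 38.88 servings → $34.99.
pasta only: max(10/4, 933/19) = 49.11 servings → $14.73.
tofu only: max(10/2, 933/284) = 5 servings → $5.00.
bell pepper + pasta: intersection lies outside the first quadrant.
bell pepper + tofu with both tight: 1.873 servings and 3.127 servings → $4.81.
pasta + tofu with both tight: 0.8871 servings and 3.226 servings → $3.49.
The minimum over all feasible corners is $3.49.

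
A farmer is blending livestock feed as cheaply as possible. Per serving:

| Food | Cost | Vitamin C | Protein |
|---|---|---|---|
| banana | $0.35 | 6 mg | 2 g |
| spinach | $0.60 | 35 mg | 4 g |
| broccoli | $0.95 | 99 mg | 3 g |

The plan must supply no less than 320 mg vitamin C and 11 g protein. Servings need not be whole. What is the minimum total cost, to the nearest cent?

$3.19

banana only: max(320/6, 11/2) = 53.33 servings → $18.67.
spinach only: max(320/35, 11/4) = 9.143 servings → $5.49.
broccoli only: max(320/99, 11/3) = 3.667 servings → $3.48.
banana + spinach with both targets exact would need a negative amount; discard.
banana + broccoli with both tight: 0.7167 servings and 3.189 servings → $3.28.
spinach + broccoli with both tight: 0.4433 servings and 3.076 servings → $3.19.
The minimum over all feasible corners is $3.19.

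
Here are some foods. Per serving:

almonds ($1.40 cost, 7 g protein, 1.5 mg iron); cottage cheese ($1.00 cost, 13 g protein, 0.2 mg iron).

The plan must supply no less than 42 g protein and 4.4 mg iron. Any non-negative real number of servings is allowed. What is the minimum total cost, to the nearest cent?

almonds only: max(42/7, 4.4/1.5) = 6 servings → $8.40.
cottage cheese only: max(42/13, 4.4/0.2) = 22 servings → $22.00.
almonds + cottage cheese with both tight: 2.696 servings and 1.779 servings → $5.55.
Cheapest feasible corner: $5.55.

$5.55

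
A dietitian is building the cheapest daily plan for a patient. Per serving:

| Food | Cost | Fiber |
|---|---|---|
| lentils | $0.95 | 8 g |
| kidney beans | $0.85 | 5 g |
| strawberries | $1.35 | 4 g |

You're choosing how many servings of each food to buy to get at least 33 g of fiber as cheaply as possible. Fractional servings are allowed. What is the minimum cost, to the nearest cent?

Cost per g of fiber: lentils $0.1187, kidney beans $0.1700, strawberries $0.3375.
With no serving limits, use only lentils: 33 g / 8 g = 4.125 servings × $0.95 = $3.92.

$3.92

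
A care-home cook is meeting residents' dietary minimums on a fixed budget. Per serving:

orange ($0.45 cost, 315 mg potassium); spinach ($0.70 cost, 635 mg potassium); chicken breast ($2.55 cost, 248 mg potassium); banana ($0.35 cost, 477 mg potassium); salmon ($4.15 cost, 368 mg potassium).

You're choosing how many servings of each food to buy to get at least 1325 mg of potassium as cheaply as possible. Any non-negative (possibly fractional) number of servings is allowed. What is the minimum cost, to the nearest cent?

Cost per mg of potassium: banana $0.0007, spinach $0.0011, orange $0.0014, chicken breast $0.0103, salmon $0.0113.
With no serving limits, use only banana: 1325 mg / 477 mg = 2.778 servings × $0.35 = $0.97.

$0.97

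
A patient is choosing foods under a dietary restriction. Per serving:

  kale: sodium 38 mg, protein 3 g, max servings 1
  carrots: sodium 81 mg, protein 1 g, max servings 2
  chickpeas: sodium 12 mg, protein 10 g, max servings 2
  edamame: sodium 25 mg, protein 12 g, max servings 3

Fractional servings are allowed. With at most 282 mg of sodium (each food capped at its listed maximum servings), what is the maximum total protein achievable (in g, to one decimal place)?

Protein per mg sodium: chickpeas 0.8333, edamame 0.48, kale 0.07895, carrots 0.01235.
Take 2 servings of chickpeas: uses 24 mg sodium, +20.0 g protein (running total 20.0 g).
Take 3 servings of edamame: uses 75 mg sodium, +36.0 g protein (running total 56.0 g).
Take 1 serving of kale: uses 38 mg sodium, +3.0 g protein (running total 59.0 g).
Take 1.79 servings of carrots: uses 145 mg sodium, +1.8 g protein (running total 60.8 g).
Greedy by best ratio exhausts the sodium allowance optimally: 60.8 g.

60.8 g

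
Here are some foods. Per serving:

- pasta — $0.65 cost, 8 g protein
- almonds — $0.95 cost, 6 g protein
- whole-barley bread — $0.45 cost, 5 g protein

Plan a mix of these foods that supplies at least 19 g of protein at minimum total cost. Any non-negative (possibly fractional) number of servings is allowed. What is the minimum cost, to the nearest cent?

$1.54

Cost per g of protein: pasta $0.0813, whole-barley bread $0.0900, almonds $0.1583.
With no serving limits, use only pasta: 19 g / 8 g = 2.375 servings × $0.65 = $1.54.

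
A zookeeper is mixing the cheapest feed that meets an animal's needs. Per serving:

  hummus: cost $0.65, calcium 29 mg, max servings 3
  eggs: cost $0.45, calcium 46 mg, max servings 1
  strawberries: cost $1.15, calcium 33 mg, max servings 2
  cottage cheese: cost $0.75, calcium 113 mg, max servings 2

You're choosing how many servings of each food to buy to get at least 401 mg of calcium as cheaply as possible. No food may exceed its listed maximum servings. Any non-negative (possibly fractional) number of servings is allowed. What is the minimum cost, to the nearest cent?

$5.36

Cost per mg of calcium: cottage cheese $0.0066, eggs $0.0098, hummus $0.0224, strawberries $0.0348.
Take 2 servings of cottage cheese: +226.0 mg calcium for $1.50 (total $1.50, still need 175.0 mg).
Take 1 serving of eggs: +46.0 mg calcium for $0.45 (total $1.95, still need 129.0 mg).
Take 3 servings of hummus: +87.0 mg calcium for $1.95 (total $3.90, still need 42.0 mg).
Take 1.273 servings of strawberries: +42.0 mg calcium for $1.46 (total $5.36, still need 0.0 mg).
Filling from the cheapest source first is optimal under one linear minimum: $5.36.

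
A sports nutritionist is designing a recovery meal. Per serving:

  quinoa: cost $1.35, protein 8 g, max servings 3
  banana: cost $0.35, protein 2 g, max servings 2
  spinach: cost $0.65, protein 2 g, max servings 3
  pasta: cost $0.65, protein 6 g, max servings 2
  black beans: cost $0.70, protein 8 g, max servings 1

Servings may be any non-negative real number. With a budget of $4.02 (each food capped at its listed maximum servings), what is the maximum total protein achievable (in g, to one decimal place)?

Protein per dollar: black beans 11.43, pasta 9.231, quinoa 5.926, banana 5.714, spinach 3.077.
Take 1 serving of black beans: spends $0.70, +8.0 g protein (running total 8.0 g).
Take 2 servings of pasta: spends $1.30, +12.0 g protein (running total 20.0 g).
Take 1.496 servings of quinoa: spends $2.02, +12.0 g protein (running total 32.0 g).
Filling greedily by protein-per-dollar is optimal for one linear limit, giving 32.0 g.

32.0 g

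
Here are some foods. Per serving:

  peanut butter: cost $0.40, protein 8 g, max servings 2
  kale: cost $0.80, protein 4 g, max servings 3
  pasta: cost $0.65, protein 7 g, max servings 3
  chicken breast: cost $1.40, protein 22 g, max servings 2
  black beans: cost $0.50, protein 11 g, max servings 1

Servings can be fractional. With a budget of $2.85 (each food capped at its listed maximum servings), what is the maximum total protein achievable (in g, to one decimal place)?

51.4 g

Protein per dollar: black beans 22, peanut butter 20, chicken breast 15.71, pasta 10.77, kale 5.
Take 1 serving of black beans: spends $0.50, +11.0 g protein (running total 11.0 g).
Take 2 servings of peanut butter: spends $0.80, +16.0 g protein (running total 27.0 g).
Take 1.107 servings of chicken breast: spends $1.55, +24.4 g protein (running total 51.4 g).
Filling greedily by protein-per-dollar is optimal for one linear limit, giving 51.4 g.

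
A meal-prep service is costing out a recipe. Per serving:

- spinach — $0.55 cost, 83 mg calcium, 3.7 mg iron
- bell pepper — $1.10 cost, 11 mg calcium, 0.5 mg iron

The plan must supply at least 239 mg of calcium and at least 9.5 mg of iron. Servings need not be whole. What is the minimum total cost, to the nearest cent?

$1.58

Check every corner: each single food scaled to meet both minima, and each pair solved so both constraints bind.
spinach only: max(239/83, 9.5/3.7) = 2.88 servings → $1.58.
bell pepper only: max(239/11, 9.5/0.5) = 21.73 servings → $23.90.
spinach + bell pepper with both targets exact would need a negative amount; discard.
So the least-cost plan costs $1.58.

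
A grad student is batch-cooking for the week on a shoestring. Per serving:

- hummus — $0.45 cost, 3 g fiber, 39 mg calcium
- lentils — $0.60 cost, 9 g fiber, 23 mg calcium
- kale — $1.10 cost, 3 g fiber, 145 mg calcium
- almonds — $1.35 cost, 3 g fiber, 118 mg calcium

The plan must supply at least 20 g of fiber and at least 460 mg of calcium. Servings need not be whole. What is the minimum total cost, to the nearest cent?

Two binding constraints pin down two serving amounts, so the optimal mix uses at most two foods. The candidates are each food alone (scaled to the tighter of fiber/calcium) and each pair with both constraints tight.
hummus only: max(20/3, 460/39) = 11.79 servings → $5.31.
lentils only: max(20/9, 460/23) = 20 servings → $12.00.
kale only: max(20/3, 460/145) = 6.667 servings → $7.33.
almonds only: max(20/3, 460/118) = 6.667 servings → $9.00.
hummus + lentils: intersection lies outside the first quadrant.
hummus + kale with both tight: 4.78 servings and 1.887 servings → $4.23.
hummus + almonds with both tight: 4.135 servings and 2.532 servings → $5.28.
lentils + kale with both tight: 1.23 servings and 2.977 servings → $4.01.
lentils + almonds with both tight: 0.9869 servings and 3.706 servings → $5.60.
kale + almonds: intersection lies outside the first quadrant.
The minimum over all feasible corners is $4.01.

$4.01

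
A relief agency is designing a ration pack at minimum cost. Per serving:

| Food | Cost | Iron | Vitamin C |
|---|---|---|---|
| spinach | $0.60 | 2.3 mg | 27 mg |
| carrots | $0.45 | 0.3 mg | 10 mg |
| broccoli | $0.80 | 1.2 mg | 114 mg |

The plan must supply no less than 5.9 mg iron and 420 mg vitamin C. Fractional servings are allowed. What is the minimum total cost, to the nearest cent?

$3.25

Minimising a linear cost over {iron ≥ 5.9, vitamin C ≥ 420, servings ≥ 0} — the optimum is at a vertex, using one or two foods.
spinach only: max(5.9/2.3, 420/27) = 15.56 servings → $9.33.
carrots only: max(5.9/0.3, 420/10) = 42 servings → $18.90.
broccoli only: max(5.9/1.2, 420/114) = 4.917 servings → $3.93.
spinach + carrots: intersection lies outside the first quadrant.
spinach + broccoli with both tight: 0.7337 servings and 3.51 servings → $3.25.
carrots + broccoli with both tight: 7.595 servings and 3.018 servings → $5.83.
So the least-cost plan costs $3.25.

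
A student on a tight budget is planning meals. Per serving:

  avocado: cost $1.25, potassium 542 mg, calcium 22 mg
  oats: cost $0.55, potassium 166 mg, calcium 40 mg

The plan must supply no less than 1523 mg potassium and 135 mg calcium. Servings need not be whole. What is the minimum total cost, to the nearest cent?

Two binding constraints pin down two serving amounts, so the optimal mix uses at most two foods. The candidates are each food alone (scaled to the tighter of potassium/calcium) and each pair with both constraints tight.
avocado only: max(1523/542, 135/22) = 6.136 servings → $7.67.
oats only: max(1523/166, 135/40) = 9.175 servings → $5.05.
avocado + oats with both tight: 2.136 servings and 2.2 servings → $3.88.
Cheapest feasible corner: $3.88.

$3.88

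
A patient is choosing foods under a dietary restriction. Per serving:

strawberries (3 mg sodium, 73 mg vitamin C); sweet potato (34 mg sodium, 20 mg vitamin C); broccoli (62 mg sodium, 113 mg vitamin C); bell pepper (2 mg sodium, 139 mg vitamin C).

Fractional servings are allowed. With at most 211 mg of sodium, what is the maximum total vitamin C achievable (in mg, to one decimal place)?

Vitamin C per mg sodium: bell pepper 69.5, strawberries 24.33, broccoli 1.823, sweet potato 0.5882.
With no serving limits, spend the whole sodium allowance on bell pepper: 211 mg / 2 mg × 139 mg = 14664.5 mg.

14664.5 mg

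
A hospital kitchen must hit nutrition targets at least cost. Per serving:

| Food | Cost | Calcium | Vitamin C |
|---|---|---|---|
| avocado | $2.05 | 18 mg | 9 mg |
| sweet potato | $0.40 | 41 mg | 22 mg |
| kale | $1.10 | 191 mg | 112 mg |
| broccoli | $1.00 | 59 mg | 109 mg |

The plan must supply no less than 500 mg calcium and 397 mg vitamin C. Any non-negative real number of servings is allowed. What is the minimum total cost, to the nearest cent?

This is a tiny linear program; its minimum lies at a vertex of the feasible set. List the vertices and price them.
avocado only: max(500/18, 397/9) = 44.11 servings → $90.43.
sweet potato only: max(500/41, 397/22) = 18.05 servings → $7.22.
kale only: max(500/191, 397/112) = 3.545 servings → $3.90.
broccoli only: max(500/59, 397/109) = 8.475 servings → $8.47.
avocado + sweet potato with both targets exact would need a negative amount; discard.
avocado + kale with both targets exact would need a negative amount; discard.
avocado + broccoli with both tight: 21.72 servings and 1.849 servings → $46.37.
sweet potato + kale with both targets exact would need a negative amount; discard.
sweet potato + broccoli with both tight: 9.8 servings and 1.664 servings → $5.58.
kale + broccoli with both tight: 2.187 servings and 1.395 servings → $3.80.
Cheapest feasible corner: $3.80.

$3.80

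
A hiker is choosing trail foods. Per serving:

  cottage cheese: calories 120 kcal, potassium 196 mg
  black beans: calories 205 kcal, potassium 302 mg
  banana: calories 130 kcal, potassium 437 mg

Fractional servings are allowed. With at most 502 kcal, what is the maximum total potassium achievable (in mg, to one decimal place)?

Potassium per kcal: banana 3.362, cottage cheese 1.633, black beans 1.473.
With no serving limits, spend the whole calories allowance on banana: 502 kcal / 130 kcal × 437 mg = 1687.5 mg.

1687.5 mg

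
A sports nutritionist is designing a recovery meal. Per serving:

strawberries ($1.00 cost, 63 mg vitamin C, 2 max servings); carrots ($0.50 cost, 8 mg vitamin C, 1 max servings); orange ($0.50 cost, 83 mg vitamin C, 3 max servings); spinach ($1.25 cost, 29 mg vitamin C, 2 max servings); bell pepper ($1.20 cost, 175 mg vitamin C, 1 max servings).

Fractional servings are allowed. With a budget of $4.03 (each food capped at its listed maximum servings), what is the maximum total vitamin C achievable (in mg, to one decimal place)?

Vitamin C per dollar: orange 166, bell pepper 145.8, strawberries 63, spinach 23.2, carrots 16.
Take 3 servings of orange: spends $1.50, +249.0 mg vitamin C (running total 249.0 mg).
Take 1 serving of bell pepper: spends $1.20, +175.0 mg vitamin C (running total 424.0 mg).
Take 1.33 servings of strawberries: spends $1.33, +83.8 mg vitamin C (running total 507.8 mg).
Filling greedily by vitamin C-per-dollar is optimal for one linear limit, giving 507.8 mg.

507.8 mg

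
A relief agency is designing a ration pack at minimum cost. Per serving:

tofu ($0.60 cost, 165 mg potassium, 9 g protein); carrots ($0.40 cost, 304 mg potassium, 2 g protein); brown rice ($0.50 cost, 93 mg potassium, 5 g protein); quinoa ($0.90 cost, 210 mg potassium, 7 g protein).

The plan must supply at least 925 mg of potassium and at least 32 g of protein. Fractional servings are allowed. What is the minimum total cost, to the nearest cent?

$2.47

tofu only: max(925/165, 32/9) = 5.606 servings → $3.36.
carrots only: max(925/304, 32/2) = 16 servings → $6.40.
brown rice only: max(925/93, 32/5) = 9.946 servings → $4.97.
quinoa only: max(925/210, 32/7) = 4.571 servings → $4.11.
tofu + carrots with both tight: 3.274 servings and 1.266 servings → $2.47.
tofu + brown rice with both targets exact would need a negative amount; discard.
tofu + quinoa with both tight: 0.3333 servings and 4.143 servings → $3.93.
carrots + brown rice with both tight: 1.236 servings and 5.906 servings → $3.45.
carrots + quinoa with both targets exact would need a negative amount; discard.
brown rice + quinoa with both tight: 0.614 servings and 4.133 servings → $4.03.
Cheapest feasible corner: $2.47.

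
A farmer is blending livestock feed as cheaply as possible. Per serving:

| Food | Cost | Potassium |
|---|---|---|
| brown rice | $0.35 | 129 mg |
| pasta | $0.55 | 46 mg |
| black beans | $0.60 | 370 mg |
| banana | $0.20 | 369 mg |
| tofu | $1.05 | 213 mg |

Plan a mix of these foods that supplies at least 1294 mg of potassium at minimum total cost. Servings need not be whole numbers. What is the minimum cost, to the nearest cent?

$0.70

Cost per mg of potassium: banana $0.0005, black beans $0.0016, brown rice $0.0027, tofu $0.0049, pasta $0.0120.
With no serving limits, use only banana: 1294 mg / 369 mg = 3.507 servings × $0.20 = $0.70.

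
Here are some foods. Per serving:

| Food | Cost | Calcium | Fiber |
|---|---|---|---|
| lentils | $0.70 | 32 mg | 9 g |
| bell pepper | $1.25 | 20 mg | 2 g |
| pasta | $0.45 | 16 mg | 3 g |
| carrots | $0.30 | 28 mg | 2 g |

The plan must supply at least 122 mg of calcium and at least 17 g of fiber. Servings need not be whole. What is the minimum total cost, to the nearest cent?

An LP optimum is at a vertex; with two nutrient constraints at most two foods are used. Check each candidate.
lentils only: max(122/32, 17/9) = 3.812 servings → $2.67.
bell pepper only: max(122/20, 17/2) = 8.5 servings → $10.62.
pasta only: max(122/16, 17/3) = 7.625 servings → $3.43.
carrots only: max(122/28, 17/2) = 8.5 servings → $2.55.
lentils + bell pepper with both tight: 0.8276 servings and 4.776 servings → $6.55.
lentils + pasta: the both-tight solution has a negative serving — not a feasible corner.
lentils + carrots with both tight: 1.234 servings and 2.947 servings → $1.75.
bell pepper + pasta with both tight: 3.357 servings and 3.429 servings → $5.74.
bell pepper + carrots: the both-tight solution has a negative serving — not a feasible corner.
pasta + carrots with both tight: 4.462 servings and 1.808 servings → $2.55.
So the least-cost plan costs $1.75.

$1.75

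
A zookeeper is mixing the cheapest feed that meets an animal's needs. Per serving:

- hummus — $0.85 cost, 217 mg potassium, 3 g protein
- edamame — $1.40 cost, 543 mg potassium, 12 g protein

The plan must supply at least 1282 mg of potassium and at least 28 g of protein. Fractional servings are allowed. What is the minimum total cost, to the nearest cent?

For a min-cost LP with two ≥-constraints, a basic feasible solution has at most two positive variables.
hummus only: max(1282/217, 28/3) = 9.333 servings → $7.93.
edamame only: max(1282/543, 28/12) = 2.361 servings → $3.31.
hummus + edamame with both tight: 0.1846 servings and 2.287 servings → $3.36.
Cheapest feasible corner: $3.31.

$3.31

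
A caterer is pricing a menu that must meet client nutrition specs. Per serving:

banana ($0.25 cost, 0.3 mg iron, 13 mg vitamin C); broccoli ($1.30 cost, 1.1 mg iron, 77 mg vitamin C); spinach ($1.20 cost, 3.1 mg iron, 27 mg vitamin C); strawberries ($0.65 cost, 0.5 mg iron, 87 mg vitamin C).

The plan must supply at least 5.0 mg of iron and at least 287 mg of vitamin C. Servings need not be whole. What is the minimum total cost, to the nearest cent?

$3.28

Minimising a linear cost over {iron ≥ 5.0, vitamin C ≥ 287, servings ≥ 0} — the optimum is at a vertex, using one or two foods.
banana only: max(5.0/0.3, 287/13) = 22.08 servings → $5.52.
broccoli only: max(5.0/1.1, 287/77) = 4.545 servings → $5.91.
spinach only: max(5.0/3.1, 287/27) = 10.63 servings → $12.76.
strawberries only: max(5.0/0.5, 287/87) = 10 servings → $6.50.
banana + broccoli with both tight: 7.875 servings and 2.398 servings → $5.09.
banana + spinach with both targets exact would need a negative amount; discard.
banana + strawberries with both tight: 14.87 servings and 1.077 servings → $4.42.
broccoli + spinach with both tight: 3.611 servings and 0.3316 servings → $5.09.
broccoli + strawberries with both targets exact would need a negative amount; discard.
spinach + strawberries with both tight: 1.138 servings and 2.946 servings → $3.28.
The minimum over all feasible corners is $3.28.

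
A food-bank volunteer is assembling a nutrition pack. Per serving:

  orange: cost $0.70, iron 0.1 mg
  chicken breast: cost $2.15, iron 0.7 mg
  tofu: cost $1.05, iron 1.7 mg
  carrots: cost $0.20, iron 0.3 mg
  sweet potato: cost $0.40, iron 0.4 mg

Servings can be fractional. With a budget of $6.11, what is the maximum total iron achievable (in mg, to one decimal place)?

Iron per dollar: tofu 1.619, carrots 1.5, sweet potato 1, chicken breast 0.3256, orange 0.1429.
With no serving limits, spend the whole cost allowance on tofu: $6.11 / $1.05 × 1.7 mg = 9.9 mg.

9.9 mg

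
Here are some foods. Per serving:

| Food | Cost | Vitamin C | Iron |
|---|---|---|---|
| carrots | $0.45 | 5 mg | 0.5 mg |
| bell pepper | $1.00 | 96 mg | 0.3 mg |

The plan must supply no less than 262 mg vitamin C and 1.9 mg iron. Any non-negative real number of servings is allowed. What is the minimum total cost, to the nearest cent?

carrots only: max(262/5, 1.9/0.5) = 52.4 servings → $23.58.
bell pepper only: max(262/96, 1.9/0.3) = 6.333 servings → $6.33.
carrots + bell pepper with both tight: 2.232 servings and 2.613 servings → $3.62.
Cheapest feasible corner: $3.62.

$3.62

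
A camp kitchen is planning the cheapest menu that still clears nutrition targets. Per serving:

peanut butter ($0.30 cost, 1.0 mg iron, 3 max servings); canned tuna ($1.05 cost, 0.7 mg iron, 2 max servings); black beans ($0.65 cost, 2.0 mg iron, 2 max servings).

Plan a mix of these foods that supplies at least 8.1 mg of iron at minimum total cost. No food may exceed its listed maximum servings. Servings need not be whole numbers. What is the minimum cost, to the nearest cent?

Cost per mg of iron: peanut butter $0.3000, black beans $0.3250, canned tuna $1.5000.
Take 3 servings of peanut butter: +3.0 mg iron for $0.90 (total $0.90, still need 5.1 mg).
Take 2 servings of black beans: +4.0 mg iron for $1.30 (total $2.20, still need 1.1 mg).
Take 1.571 servings of canned tuna: +1.1 mg iron for $1.65 (total $3.85, still need 0.0 mg).
Filling from the cheapest source first is optimal under one linear minimum: $3.85.

$3.85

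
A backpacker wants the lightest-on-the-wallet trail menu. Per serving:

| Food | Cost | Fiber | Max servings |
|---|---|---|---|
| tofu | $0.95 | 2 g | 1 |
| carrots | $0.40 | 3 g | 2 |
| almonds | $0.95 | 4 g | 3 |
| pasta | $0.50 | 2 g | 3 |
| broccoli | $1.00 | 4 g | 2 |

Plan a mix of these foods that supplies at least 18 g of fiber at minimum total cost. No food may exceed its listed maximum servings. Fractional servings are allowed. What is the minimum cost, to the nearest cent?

Cost per g of fiber: carrots $0.1333, almonds $0.2375, pasta $0.2500, broccoli $0.2500, tofu $0.4750.
Take 2 servings of carrots: +6.0 g fiber for $0.80 (total $0.80, still need 12.0 g).
Take 3 servings of almonds: +12.0 g fiber for $2.85 (total $3.65, still need 0.0 g).
Greedy by cheapest-per-g is optimal for a single linear constraint, so the minimum cost is $3.65.

$3.65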